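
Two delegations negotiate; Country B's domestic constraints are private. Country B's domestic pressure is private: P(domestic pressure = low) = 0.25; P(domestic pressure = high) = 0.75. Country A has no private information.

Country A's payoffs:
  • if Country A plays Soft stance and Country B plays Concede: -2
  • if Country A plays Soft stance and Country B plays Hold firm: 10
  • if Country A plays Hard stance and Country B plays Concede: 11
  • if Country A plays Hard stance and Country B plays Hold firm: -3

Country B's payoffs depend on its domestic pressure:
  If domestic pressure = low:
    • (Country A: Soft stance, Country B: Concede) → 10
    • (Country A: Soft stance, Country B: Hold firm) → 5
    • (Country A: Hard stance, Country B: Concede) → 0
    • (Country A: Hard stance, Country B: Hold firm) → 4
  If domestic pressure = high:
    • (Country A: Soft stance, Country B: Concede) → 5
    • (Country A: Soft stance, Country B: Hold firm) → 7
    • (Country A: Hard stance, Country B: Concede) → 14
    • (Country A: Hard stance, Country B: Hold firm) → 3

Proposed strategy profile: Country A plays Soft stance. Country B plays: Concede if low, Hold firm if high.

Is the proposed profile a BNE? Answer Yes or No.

Country A plays Soft stance: E[Soft stance] = 0.25·(-2) + 0.75·(10) = 7; E[Hard stance] = 0.5. Best-responding. ✓
Country B (domestic pressure low), facing Soft stance: Concede gives 10, Hold firm gives 5. Proposed Concede is best. ✓
Country B (domestic pressure high), facing Soft stance: Concede gives 5, Hold firm gives 7. Proposed Hold firm is best. ✓

Yes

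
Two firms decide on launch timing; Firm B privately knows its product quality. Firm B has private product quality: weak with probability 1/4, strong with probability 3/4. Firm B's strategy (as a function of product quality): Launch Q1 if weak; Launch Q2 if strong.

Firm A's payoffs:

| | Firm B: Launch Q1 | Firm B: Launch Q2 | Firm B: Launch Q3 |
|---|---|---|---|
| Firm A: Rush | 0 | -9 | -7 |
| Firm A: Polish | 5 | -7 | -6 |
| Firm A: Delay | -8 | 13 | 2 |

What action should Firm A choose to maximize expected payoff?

Compute Firm A's expected payoff for each action, taking the expectation over Firm B's type.
E[Rush] = 1/4·(0) + 3/4·(-9) = -27/4
E[Polish] = 1/4·(5) + 3/4·(-7) = -4
E[Delay] = 1/4·(-8) + 3/4·(13) = 31/4
Best response: Delay (31/4 is the largest).

Delay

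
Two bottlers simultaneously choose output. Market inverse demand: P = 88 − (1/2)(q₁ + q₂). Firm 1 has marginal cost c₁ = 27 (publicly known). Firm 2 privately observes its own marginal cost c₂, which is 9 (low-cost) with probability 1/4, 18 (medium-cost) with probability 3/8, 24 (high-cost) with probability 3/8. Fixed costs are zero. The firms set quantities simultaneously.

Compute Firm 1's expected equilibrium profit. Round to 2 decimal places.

600.89

Type-c best response for Firm 2: q₂(c) = (88 − c) − q₁/2.
Firm 1 maximizes expected profit; its first-order condition is 88 − q₁ − (1/2)E[q₂] − 27 = 0.
Substituting E[q₂] and solving: E[c₂] = 18, so q₁ = (88 − 2·27 + 18)/(3/2) = 34.6667.
E[P] = 88 − (1/2)·(q₁ + E[q₂]) = 44.3333; Firm 1's expected profit = (E[P] − 27)·q₁ = (44.3333 − 27)·34.6667 = 600.889.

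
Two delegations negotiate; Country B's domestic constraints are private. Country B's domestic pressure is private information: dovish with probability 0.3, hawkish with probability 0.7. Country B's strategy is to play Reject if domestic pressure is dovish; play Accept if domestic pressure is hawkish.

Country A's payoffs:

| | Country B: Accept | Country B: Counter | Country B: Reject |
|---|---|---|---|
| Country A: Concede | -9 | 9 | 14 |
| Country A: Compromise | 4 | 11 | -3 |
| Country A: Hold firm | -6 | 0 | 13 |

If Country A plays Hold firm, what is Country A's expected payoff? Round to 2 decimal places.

E[Hold firm] = 0.3·13 + 0.7·(-6) = 3.9 + (-4.2) = -0.3

-0.30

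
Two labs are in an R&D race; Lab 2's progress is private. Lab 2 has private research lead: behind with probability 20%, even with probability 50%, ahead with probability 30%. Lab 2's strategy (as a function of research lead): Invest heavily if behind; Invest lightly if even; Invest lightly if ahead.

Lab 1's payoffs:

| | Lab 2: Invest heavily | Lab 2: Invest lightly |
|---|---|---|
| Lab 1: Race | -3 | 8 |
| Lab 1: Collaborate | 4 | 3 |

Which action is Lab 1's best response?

Compute Lab 1's expected payoff for each action, taking the expectation over Lab 2's type.
E[Race] = 0.2·(-3) + 0.5·(8) + 0.3·(8) = 5.8
E[Collaborate] = 0.2·(4) + 0.5·(3) + 0.3·(3) = 3.2
Best response: Race (5.8 is the largest).

Race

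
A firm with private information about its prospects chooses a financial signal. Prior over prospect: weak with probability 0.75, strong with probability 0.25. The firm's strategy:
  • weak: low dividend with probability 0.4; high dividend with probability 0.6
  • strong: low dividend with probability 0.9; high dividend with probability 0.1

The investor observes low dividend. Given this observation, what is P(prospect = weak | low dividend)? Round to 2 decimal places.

0.57

P(low dividend) = 0.75·0.4 + 0.25·0.9 = 0.525
P(weak | low dividend) = (0.75·0.4) / 0.525 = 0.3 / 0.525 = 0.571429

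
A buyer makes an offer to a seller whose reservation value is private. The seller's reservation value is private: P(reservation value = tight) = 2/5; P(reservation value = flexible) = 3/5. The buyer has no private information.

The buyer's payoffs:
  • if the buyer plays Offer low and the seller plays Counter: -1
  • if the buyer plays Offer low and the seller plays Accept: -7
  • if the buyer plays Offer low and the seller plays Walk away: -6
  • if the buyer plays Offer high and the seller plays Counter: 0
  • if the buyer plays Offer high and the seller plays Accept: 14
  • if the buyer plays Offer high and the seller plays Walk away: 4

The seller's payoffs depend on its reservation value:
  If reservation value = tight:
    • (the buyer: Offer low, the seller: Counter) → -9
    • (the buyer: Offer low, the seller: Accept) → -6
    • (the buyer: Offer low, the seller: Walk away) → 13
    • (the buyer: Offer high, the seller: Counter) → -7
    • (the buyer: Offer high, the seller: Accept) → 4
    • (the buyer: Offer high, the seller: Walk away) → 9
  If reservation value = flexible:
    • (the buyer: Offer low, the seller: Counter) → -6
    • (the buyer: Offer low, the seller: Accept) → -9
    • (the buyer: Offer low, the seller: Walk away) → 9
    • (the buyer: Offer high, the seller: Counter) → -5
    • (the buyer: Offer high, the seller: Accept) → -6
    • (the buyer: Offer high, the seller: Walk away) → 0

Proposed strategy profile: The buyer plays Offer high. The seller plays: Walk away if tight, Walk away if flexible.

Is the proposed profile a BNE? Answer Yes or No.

Yes

A profile is a BNE iff every type of every player is best-responding given beliefs about the other side.
The buyer plays Offer high: E[Offer high] = 2/5·(4) + 3/5·(4) = 4; E[Offer low] = -6. Best-responding. ✓
The seller (reservation value tight), facing Offer high: Counter gives -7, Accept gives 4, Walk away gives 9. Proposed Walk away is best. ✓
The seller (reservation value flexible), facing Offer high: Counter gives -5, Accept gives -6, Walk away gives 0. Proposed Walk away is best. ✓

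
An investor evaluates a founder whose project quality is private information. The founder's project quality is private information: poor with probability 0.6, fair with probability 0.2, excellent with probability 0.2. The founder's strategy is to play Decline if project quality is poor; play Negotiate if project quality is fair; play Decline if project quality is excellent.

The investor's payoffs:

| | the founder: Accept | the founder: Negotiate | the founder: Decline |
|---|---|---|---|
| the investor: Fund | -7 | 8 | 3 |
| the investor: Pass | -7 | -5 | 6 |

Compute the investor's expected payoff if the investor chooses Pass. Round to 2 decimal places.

Take the expectation over the founder's project quality, weighting each type's action by its prior probability.
E[Pass] = 0.6·6 + 0.2·(-5) + 0.2·6 = 3.6 + (-1) + 1.2 = 3.8

3.80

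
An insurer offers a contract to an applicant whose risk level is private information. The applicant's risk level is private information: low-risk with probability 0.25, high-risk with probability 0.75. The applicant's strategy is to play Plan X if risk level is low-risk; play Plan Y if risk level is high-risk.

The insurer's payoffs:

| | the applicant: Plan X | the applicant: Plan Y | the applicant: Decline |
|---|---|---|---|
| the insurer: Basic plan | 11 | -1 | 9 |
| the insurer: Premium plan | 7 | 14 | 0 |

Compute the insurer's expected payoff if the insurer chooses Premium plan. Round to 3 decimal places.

12.250

Take the expectation over the applicant's risk level, weighting each type's action by its prior probability.
E[Premium plan] = 0.25·7 + 0.75·14 = 1.75 + 10.5 = 12.25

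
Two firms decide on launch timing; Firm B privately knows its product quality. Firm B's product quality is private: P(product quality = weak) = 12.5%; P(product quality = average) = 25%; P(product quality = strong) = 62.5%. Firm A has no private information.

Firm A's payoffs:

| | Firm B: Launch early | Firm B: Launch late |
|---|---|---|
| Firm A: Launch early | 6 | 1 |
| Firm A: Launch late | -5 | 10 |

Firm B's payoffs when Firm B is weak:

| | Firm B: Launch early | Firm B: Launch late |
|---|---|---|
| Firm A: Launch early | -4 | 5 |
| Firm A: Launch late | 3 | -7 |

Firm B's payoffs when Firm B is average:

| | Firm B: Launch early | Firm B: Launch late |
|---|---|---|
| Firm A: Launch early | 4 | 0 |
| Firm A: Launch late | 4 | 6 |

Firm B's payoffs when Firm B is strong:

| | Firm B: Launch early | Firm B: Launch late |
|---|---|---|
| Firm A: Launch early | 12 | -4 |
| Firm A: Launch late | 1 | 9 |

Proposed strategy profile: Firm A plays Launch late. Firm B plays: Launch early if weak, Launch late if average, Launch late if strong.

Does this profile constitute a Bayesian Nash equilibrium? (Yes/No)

A profile is a BNE iff every type of every player is best-responding given beliefs about the other side.
Firm A plays Launch late: E[Launch late] = 0.125·(-5) + 0.25·(10) + 0.625·(10) = 8.125; E[Launch early] = 1.625. Best-responding. ✓
Firm B (product quality weak), facing Launch late: Launch early gives 3, Launch late gives -7. Proposed Launch early is best. ✓
Firm B (product quality average), facing Launch late: Launch early gives 4, Launch late gives 6. Proposed Launch late is best. ✓
Firm B (product quality strong), facing Launch late: Launch early gives 1, Launch late gives 9. Proposed Launch late is best. ✓

Yes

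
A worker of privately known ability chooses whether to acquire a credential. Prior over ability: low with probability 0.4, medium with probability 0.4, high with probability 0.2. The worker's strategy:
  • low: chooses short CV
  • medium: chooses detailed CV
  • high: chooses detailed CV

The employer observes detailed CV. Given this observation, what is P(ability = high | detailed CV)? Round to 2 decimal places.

Apply Bayes' rule using the sender's strategy as the likelihood.
P(detailed CV) = 0.4·0 + 0.4·1 + 0.2·1 = 0.6
P(high | detailed CV) = (0.2·1) / 0.6 = 0.2 / 0.6 = 0.333333

0.33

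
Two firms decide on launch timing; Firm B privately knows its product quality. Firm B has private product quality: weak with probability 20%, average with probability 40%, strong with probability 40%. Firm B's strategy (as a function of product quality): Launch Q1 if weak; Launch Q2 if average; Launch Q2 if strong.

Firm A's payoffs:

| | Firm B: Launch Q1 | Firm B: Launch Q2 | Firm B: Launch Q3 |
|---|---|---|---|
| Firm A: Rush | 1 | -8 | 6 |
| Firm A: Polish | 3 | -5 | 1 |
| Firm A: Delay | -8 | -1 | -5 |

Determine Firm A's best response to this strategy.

E[Rush] = 0.2·(1) + 0.4·(-8) + 0.4·(-8) = -6.2
E[Polish] = 0.2·(3) + 0.4·(-5) + 0.4·(-5) = -3.4
E[Delay] = 0.2·(-8) + 0.4·(-1) + 0.4·(-1) = -2.4
Best response: Delay (-2.4 is the largest).

Delay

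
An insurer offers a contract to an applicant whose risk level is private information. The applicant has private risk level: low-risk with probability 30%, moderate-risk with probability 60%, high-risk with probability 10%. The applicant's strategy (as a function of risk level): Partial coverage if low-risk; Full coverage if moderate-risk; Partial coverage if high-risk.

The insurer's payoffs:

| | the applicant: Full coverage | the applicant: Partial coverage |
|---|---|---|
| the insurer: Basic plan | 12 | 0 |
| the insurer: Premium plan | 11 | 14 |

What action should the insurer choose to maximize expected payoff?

Compute the insurer's expected payoff for each action, taking the expectation over the applicant's type.
E[Basic plan] = 0.3·(0) + 0.6·(12) + 0.1·(0) = 7.2
E[Premium plan] = 0.3·(14) + 0.6·(11) + 0.1·(14) = 12.2
Best response: Premium plan (12.2 is the largest).

Premium plan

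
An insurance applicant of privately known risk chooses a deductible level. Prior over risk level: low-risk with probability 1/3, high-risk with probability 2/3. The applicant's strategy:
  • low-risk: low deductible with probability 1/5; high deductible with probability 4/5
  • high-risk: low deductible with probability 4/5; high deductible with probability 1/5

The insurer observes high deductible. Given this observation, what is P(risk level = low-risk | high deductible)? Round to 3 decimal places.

P(high deductible) = (1/3)·(4/5) + (2/3)·(1/5) = 2/5
P(low-risk | high deductible) = ((1/3)·(4/5)) / (2/5) = (4/15) / (2/5) = 2/3

0.667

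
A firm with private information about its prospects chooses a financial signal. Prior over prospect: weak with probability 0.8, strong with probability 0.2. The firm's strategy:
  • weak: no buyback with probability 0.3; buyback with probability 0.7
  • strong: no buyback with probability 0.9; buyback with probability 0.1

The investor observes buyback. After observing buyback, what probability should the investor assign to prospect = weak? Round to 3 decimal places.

0.966

P(buyback) = 0.8·0.7 + 0.2·0.1 = 0.58
P(weak | buyback) = (0.8·0.7) / 0.58 = 0.56 / 0.58 = 0.965517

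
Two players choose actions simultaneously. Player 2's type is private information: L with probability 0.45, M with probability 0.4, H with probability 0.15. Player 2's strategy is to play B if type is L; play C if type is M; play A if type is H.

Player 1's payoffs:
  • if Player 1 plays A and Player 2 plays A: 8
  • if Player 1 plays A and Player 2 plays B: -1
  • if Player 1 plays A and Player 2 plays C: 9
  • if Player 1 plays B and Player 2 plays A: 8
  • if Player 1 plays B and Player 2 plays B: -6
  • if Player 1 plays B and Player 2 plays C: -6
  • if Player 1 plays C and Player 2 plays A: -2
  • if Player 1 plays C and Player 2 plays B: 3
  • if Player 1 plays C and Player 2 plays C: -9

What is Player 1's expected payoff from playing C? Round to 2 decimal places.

Take the expectation over Player 2's type, weighting each type's action by its prior probability.
E[C] = 0.45·3 + 0.4·(-9) + 0.15·(-2) = 1.35 + (-3.6) + (-0.3) = -2.55

-2.55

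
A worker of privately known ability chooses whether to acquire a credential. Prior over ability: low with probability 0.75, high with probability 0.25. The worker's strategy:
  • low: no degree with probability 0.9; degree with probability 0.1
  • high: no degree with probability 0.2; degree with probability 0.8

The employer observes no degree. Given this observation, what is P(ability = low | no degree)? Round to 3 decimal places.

P(no degree) = 0.75·0.9 + 0.25·0.2 = 0.725
P(low | no degree) = (0.75·0.9) / 0.725 = 0.675 / 0.725 = 0.931034

0.931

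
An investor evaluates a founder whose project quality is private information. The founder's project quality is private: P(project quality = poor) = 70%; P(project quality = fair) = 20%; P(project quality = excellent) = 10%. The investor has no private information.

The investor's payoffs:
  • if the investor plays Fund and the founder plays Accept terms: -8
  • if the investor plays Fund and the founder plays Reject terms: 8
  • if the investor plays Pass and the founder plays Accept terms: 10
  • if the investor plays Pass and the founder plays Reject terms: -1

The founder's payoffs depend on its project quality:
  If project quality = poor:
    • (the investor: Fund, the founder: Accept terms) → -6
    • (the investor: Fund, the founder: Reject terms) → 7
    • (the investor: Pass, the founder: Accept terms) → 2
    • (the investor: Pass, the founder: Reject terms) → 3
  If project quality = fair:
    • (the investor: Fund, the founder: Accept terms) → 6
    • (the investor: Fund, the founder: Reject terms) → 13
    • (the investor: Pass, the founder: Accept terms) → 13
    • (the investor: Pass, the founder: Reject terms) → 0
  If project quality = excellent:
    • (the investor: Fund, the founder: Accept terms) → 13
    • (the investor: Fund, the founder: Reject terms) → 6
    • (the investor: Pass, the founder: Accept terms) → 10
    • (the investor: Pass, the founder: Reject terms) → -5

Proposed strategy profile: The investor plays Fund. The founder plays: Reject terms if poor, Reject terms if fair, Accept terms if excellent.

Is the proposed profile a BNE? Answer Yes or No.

Yes

A profile is a BNE iff every type of every player is best-responding given beliefs about the other side.
The investor plays Fund: E[Fund] = 0.7·(8) + 0.2·(8) + 0.1·(-8) = 6.4; E[Pass] = 0.1. Best-responding. ✓
The founder (project quality poor), facing Fund: Accept terms gives -6, Reject terms gives 7. Proposed Reject terms is best. ✓
The founder (project quality fair), facing Fund: Accept terms gives 6, Reject terms gives 13. Proposed Reject terms is best. ✓
The founder (project quality excellent), facing Fund: Accept terms gives 13, Reject terms gives 6. Proposed Accept terms is best. ✓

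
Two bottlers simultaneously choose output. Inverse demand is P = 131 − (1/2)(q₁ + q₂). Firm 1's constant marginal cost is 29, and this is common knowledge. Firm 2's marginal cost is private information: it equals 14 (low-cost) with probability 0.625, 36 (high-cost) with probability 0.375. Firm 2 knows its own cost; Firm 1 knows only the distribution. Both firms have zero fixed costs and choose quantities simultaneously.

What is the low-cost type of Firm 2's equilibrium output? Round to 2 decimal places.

Type-c best response for Firm 2: q₂(c) = (131 − c) − q₁/2.
Firm 1 maximizes expected profit; its first-order condition is 131 − q₁ − (1/2)E[q₂] − 29 = 0.
Substituting E[q₂] and solving: E[c₂] = 22.25, so q₁ = (131 − 2·29 + 22.25)/(3/2) = 63.5.
q₂(low-cost) = (131 − 14 − (1/2)·63.5) = 85.25.

85.25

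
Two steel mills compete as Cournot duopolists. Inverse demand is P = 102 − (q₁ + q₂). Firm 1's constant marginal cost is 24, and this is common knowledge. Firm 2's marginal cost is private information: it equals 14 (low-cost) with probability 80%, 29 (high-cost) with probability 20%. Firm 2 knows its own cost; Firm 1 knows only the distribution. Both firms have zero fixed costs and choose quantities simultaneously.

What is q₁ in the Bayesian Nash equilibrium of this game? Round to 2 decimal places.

Firm 2 with cost c maximizes (102 − (q₁+q₂) − c)·q₂, giving q₂(c) = (102 − c − q₁)/2.
E[c₂] = 0.8·14 + 0.2·29 = 17
Firm 1's FOC against E[q₂] yields q₁ = (102 − 2·24 + E[c₂])/3 = (102 − 48 + 17)/3 = 23.6667.

23.67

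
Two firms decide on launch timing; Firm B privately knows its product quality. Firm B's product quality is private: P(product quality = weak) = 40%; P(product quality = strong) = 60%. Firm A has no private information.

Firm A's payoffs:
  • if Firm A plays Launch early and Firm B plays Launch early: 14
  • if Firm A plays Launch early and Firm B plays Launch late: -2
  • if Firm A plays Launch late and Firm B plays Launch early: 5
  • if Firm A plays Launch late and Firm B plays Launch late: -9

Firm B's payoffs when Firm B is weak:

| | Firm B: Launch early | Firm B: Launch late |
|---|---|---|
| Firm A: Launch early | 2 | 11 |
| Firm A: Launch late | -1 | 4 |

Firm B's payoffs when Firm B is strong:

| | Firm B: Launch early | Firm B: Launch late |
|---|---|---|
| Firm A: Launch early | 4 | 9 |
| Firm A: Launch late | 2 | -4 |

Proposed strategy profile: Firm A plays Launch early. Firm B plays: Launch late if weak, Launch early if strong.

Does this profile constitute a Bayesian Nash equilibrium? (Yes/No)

Firm A plays Launch early: E[Launch early] = 0.4·(-2) + 0.6·(14) = 7.6; E[Launch late] = -0.6. Best-responding. ✓
Firm B (product quality weak), facing Launch early: Launch early gives 2, Launch late gives 11. Proposed Launch late is best. ✓
Firm B (product quality strong), facing Launch early: Launch early gives 4, Launch late gives 9. Proposed Launch early is not best — profitable deviation exists. ✗

No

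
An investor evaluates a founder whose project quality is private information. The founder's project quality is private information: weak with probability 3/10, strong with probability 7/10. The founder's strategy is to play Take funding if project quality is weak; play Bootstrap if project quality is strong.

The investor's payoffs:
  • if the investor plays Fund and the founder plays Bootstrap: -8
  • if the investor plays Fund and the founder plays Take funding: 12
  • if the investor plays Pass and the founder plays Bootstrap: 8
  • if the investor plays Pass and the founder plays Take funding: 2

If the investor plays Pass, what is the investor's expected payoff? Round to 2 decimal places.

E[Pass] = 3/10·2 + 7/10·8 = 3/5 + 28/5 = 31/5

6.20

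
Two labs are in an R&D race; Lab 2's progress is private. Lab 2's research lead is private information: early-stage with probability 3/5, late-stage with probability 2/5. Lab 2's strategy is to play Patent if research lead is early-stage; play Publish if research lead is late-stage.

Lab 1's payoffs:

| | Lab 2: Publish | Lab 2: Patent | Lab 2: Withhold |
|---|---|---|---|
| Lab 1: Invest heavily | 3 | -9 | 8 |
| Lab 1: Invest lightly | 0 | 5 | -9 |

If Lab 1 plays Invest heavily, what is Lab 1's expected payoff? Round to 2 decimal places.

Take the expectation over Lab 2's research lead, weighting each type's action by its prior probability.
E[Invest heavily] = 3/5·(-9) + 2/5·3 = (-27/5) + 6/5 = -21/5

-4.20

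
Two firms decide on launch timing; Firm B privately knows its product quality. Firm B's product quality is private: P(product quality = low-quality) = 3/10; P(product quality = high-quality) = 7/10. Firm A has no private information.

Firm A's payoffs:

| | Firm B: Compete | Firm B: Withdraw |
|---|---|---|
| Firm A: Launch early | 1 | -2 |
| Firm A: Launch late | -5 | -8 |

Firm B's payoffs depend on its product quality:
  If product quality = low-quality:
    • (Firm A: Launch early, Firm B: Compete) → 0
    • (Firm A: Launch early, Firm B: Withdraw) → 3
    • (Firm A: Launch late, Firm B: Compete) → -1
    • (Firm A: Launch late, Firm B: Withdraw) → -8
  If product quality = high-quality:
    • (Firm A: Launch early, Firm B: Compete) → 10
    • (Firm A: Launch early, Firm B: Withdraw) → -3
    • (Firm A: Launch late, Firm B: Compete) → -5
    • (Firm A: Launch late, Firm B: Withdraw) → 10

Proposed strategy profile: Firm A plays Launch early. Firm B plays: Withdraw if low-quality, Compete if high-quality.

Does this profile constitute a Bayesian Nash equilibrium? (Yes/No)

Firm A plays Launch early: E[Launch early] = 3/10·(-2) + 7/10·(1) = 1/10; E[Launch late] = -59/10. Best-responding. ✓
Firm B (product quality low-quality), facing Launch early: Compete gives 0, Withdraw gives 3. Proposed Withdraw is best. ✓
Firm B (product quality high-quality), facing Launch early: Compete gives 10, Withdraw gives -3. Proposed Compete is best. ✓

Yes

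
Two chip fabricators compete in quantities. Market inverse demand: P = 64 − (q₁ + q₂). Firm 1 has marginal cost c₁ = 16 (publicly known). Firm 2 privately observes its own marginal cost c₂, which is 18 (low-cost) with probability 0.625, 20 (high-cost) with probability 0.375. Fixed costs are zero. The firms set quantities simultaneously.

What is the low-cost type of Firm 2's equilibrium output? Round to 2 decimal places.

14.54

Type-c best response for Firm 2: q₂(c) = (64 − c)/2 − q₁/2.
Firm 1 maximizes expected profit; its first-order condition is 64 − 2q₁ − E[q₂] − 16 = 0.
Substituting E[q₂] and solving: E[c₂] = 18.75, so q₁ = (64 − 2·16 + 18.75)/3 = 16.9167.
q₂(low-cost) = (64 − 18 − 16.9167)/2 = 14.5417.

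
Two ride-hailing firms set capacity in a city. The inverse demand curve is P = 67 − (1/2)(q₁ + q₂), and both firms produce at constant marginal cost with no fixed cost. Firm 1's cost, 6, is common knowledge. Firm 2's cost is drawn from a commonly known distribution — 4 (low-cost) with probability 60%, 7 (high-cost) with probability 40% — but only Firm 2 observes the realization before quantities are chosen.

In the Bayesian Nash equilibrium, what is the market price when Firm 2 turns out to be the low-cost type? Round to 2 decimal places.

25.47

Type-c best response for Firm 2: q₂(c) = (67 − c) − q₁/2.
Firm 1 maximizes expected profit; its first-order condition is 67 − q₁ − (1/2)E[q₂] − 6 = 0.
Substituting E[q₂] and solving: E[c₂] = 5.2, so q₁ = (67 − 2·6 + 5.2)/(3/2) = 40.1333.
q₂(low-cost) = 42.9333, so P = 67 − (1/2)·(40.1333 + 42.9333) = 25.4667.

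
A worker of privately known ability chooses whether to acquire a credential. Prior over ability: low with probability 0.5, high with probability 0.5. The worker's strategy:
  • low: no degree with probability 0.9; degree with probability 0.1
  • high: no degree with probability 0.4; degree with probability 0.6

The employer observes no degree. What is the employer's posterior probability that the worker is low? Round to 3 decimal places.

0.692

P(no degree) = 0.5·0.9 + 0.5·0.4 = 0.65
P(low | no degree) = (0.5·0.9) / 0.65 = 0.45 / 0.65 = 0.692308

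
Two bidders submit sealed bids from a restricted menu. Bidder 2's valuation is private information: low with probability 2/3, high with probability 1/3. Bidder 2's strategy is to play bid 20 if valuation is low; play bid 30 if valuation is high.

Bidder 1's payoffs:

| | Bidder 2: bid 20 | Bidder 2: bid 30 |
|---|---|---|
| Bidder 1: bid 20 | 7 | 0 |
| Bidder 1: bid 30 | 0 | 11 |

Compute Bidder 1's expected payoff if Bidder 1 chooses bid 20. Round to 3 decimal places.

E[bid 20] = 2/3·7 + 1/3·0 = 14/3 + 0 = 14/3

4.667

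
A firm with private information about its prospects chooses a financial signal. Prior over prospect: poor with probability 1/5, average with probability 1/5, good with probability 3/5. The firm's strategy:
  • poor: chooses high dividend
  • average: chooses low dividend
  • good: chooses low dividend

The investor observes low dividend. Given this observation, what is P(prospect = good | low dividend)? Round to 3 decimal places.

0.750

P(low dividend) = (1/5)·0 + (1/5)·1 + (3/5)·1 = 4/5
P(good | low dividend) = ((3/5)·1) / (4/5) = (3/5) / (4/5) = 3/4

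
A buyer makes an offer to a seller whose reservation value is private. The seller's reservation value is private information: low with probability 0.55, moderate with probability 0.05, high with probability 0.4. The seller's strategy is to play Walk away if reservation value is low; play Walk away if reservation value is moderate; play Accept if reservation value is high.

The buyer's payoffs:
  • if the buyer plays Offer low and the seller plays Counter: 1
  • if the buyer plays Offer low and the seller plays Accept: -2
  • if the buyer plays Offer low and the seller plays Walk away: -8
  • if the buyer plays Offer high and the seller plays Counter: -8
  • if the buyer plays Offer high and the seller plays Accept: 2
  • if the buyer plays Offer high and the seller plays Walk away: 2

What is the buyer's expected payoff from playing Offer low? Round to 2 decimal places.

Take the expectation over the seller's reservation value, weighting each type's action by its prior probability.
E[Offer low] = 0.55·(-8) + 0.05·(-8) + 0.4·(-2) = (-4.4) + (-0.4) + (-0.8) = -5.6

-5.60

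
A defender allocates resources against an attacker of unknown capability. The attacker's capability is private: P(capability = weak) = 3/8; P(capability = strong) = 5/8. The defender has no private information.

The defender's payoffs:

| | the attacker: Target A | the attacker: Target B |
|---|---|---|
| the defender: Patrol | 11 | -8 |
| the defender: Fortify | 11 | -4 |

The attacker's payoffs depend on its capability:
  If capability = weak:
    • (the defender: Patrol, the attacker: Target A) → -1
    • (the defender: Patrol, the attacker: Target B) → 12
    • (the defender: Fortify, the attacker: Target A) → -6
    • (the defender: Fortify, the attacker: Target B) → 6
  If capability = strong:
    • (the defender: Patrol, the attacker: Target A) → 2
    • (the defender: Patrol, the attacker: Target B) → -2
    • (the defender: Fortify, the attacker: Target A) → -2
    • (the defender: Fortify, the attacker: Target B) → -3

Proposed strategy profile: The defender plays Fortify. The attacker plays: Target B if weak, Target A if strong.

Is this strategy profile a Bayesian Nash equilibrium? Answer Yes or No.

Yes

The defender plays Fortify: E[Fortify] = 3/8·(-4) + 5/8·(11) = 43/8; E[Patrol] = 31/8. Best-responding. ✓
The attacker (capability weak), facing Fortify: Target A gives -6, Target B gives 6. Proposed Target B is best. ✓
The attacker (capability strong), facing Fortify: Target A gives -2, Target B gives -3. Proposed Target A is best. ✓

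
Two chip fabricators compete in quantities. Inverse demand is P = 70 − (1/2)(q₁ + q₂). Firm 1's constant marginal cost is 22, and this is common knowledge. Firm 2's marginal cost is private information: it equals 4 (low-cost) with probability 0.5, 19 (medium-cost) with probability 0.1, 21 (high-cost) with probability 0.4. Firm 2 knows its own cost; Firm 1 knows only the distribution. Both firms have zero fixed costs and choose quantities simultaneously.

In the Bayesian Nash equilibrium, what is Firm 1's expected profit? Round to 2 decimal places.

Firm 2 with cost c maximizes (70 − (1/2)(q₁+q₂) − c)·q₂, giving q₂(c) = (70 − c − (1/2)q₁).
E[c₂] = 0.5·4 + 0.1·19 + 0.4·21 = 12.3
Firm 1's FOC against E[q₂] yields q₁ = (70 − 2·22 + E[c₂])/(3/2) = (70 − 44 + 12.3)/(3/2) = 25.5333.
E[P] = 70 − (1/2)·(q₁ + E[q₂]) = 34.7667; Firm 1's expected profit = (E[P] − 22)·q₁ = (34.7667 − 22)·25.5333 = 325.976.

325.98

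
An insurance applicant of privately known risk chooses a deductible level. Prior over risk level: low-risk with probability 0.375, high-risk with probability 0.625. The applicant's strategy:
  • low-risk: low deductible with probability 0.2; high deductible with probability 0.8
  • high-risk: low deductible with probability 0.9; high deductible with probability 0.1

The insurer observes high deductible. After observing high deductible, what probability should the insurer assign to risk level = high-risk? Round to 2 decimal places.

Apply Bayes' rule using the sender's strategy as the likelihood.
P(high deductible) = 0.375·0.8 + 0.625·0.1 = 0.3625
P(high-risk | high deductible) = (0.625·0.1) / 0.3625 = 0.0625 / 0.3625 = 0.172414

0.17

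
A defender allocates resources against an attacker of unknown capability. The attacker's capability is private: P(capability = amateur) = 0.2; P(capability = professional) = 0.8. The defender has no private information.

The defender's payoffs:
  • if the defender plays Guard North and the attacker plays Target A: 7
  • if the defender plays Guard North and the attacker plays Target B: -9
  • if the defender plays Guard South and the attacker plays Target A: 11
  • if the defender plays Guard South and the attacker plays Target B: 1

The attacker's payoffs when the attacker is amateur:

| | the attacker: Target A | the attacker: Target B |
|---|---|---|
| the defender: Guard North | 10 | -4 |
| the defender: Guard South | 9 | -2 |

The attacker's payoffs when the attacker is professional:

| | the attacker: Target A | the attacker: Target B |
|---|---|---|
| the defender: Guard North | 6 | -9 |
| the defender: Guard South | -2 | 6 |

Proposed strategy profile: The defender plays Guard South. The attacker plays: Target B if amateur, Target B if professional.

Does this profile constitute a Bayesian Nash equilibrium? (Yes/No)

The defender plays Guard South: E[Guard South] = 0.2·(1) + 0.8·(1) = 1; E[Guard North] = -9. Best-responding. ✓
The attacker (capability amateur), facing Guard South: Target A gives 9, Target B gives -2. Proposed Target B is not best — profitable deviation exists. ✗
The attacker (capability professional), facing Guard South: Target A gives -2, Target B gives 6. Proposed Target B is best. ✓

No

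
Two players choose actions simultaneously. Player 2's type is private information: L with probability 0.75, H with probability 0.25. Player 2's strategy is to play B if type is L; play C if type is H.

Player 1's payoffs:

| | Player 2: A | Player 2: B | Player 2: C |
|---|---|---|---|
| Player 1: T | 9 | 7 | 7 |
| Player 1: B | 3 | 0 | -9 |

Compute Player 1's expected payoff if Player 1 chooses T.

7

E[T] = 0.75·7 + 0.25·7 = 5.25 + 1.75 = 7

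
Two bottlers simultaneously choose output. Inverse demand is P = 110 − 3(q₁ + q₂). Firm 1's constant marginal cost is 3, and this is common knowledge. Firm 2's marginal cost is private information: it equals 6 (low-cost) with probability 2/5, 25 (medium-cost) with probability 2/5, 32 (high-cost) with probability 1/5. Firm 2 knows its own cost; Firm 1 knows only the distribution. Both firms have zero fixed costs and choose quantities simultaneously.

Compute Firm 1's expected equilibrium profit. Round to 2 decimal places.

Each type of Firm 2 best-responds to q₁; Firm 1 best-responds to the expected q₂ over Firm 2's types.
Firm 2 with cost c maximizes (110 − 3(q₁+q₂) − c)·q₂, giving q₂(c) = (110 − c − 3q₁)/6.
E[c₂] = 2/5·6 + 2/5·25 + 1/5·32 = 18.8
Firm 1's FOC against E[q₂] yields q₁ = (110 − 2·3 + E[c₂])/9 = (110 − 6 + 18.8)/9 = 13.6444.
E[P] = 110 − 3·(q₁ + E[q₂]) = 43.9333; Firm 1's expected profit = (E[P] − 3)·q₁ = (43.9333 − 3)·13.6444 = 558.513.

558.51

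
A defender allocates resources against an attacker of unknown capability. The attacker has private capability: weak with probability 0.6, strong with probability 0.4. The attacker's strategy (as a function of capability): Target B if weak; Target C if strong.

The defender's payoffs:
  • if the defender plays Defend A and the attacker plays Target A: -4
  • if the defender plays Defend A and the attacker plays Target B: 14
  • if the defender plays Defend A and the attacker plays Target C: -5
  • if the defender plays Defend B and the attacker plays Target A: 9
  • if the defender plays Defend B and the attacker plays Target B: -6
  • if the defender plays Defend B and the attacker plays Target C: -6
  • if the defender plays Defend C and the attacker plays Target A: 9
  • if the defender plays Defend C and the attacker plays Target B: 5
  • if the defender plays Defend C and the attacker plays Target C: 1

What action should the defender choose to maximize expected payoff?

E[Defend A] = 0.6·(14) + 0.4·(-5) = 6.4
E[Defend B] = 0.6·(-6) + 0.4·(-6) = -6
E[Defend C] = 0.6·(5) + 0.4·(1) = 3.4
Best response: Defend A (6.4 is the largest).

Defend A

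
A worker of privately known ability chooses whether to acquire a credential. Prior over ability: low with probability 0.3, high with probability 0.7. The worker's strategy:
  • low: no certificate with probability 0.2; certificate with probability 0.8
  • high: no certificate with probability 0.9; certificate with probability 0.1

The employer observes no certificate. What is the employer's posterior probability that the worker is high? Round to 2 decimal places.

P(no certificate) = 0.3·0.2 + 0.7·0.9 = 0.69
P(high | no certificate) = (0.7·0.9) / 0.69 = 0.63 / 0.69 = 0.913043

0.91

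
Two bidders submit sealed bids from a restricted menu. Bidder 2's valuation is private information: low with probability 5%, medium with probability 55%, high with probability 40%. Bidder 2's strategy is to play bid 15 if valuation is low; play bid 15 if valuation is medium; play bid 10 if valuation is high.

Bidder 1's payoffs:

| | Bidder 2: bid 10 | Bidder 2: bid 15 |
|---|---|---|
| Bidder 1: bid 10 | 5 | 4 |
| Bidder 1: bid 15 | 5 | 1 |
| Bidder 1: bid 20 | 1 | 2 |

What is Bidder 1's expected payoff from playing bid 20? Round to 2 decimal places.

E[bid 20] = 0.05·2 + 0.55·2 + 0.4·1 = 0.1 + 1.1 + 0.4 = 1.6

1.60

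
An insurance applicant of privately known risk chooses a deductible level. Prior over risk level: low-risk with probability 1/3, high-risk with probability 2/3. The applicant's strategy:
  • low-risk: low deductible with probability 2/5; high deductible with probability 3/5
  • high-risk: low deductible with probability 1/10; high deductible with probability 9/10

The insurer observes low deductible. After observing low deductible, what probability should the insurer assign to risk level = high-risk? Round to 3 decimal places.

0.333

Apply Bayes' rule using the sender's strategy as the likelihood.
P(low deductible) = (1/3)·(2/5) + (2/3)·(1/10) = 1/5
P(high-risk | low deductible) = ((2/3)·(1/10)) / (1/5) = (1/15) / (1/5) = 1/3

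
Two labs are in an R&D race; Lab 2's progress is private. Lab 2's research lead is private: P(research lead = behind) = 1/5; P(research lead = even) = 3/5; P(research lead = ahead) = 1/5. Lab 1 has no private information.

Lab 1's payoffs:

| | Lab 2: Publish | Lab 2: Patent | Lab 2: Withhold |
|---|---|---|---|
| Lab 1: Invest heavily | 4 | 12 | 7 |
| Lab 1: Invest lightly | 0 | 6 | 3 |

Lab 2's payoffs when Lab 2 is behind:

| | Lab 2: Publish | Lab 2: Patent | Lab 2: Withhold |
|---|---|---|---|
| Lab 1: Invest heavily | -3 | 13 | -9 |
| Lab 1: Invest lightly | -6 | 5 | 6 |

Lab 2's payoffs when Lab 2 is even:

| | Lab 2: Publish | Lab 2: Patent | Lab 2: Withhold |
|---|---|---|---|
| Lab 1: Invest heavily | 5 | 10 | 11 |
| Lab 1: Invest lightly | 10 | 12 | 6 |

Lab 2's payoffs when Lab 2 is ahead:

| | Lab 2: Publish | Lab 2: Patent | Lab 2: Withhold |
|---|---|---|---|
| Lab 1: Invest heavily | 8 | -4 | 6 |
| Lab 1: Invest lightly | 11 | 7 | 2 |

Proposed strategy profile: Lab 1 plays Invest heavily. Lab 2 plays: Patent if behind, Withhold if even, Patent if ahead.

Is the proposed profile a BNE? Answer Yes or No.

Lab 1 plays Invest heavily: E[Invest heavily] = 1/5·(12) + 3/5·(7) + 1/5·(12) = 9; E[Invest lightly] = 21/5. Best-responding. ✓
Lab 2 (research lead behind), facing Invest heavily: Publish gives -3, Patent gives 13, Withhold gives -9. Proposed Patent is best. ✓
Lab 2 (research lead even), facing Invest heavily: Publish gives 5, Patent gives 10, Withhold gives 11. Proposed Withhold is best. ✓
Lab 2 (research lead ahead), facing Invest heavily: Publish gives 8, Patent gives -4, Withhold gives 6. Proposed Patent is not best — profitable deviation exists. ✗

No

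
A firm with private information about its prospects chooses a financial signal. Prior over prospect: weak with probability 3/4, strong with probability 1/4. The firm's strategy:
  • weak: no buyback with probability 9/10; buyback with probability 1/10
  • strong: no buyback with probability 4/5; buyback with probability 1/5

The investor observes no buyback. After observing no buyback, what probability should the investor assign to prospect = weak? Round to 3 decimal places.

P(no buyback) = (3/4)·(9/10) + (1/4)·(4/5) = 7/8
P(weak | no buyback) = ((3/4)·(9/10)) / (7/8) = (27/40) / (7/8) = 27/35

0.771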